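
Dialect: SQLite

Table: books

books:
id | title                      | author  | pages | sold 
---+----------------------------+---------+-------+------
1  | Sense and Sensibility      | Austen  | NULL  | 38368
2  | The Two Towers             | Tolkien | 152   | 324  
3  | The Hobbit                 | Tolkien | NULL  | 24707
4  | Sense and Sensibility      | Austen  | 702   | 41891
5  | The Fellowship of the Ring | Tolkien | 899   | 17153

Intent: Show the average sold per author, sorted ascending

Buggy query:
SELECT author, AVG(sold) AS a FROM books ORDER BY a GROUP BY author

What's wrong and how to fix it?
Bug: GROUP BY must precede ORDER BY

Fix: Reorder: SELECT … FROM … GROUP BY … ORDER BY …

Corrected query:
SELECT author, AVG(sold) AS a FROM books GROUP BY author ORDER BY a

Result:
author  | a           
--------+-------------
Tolkien | 14061.333333
Austen  | 40129.5     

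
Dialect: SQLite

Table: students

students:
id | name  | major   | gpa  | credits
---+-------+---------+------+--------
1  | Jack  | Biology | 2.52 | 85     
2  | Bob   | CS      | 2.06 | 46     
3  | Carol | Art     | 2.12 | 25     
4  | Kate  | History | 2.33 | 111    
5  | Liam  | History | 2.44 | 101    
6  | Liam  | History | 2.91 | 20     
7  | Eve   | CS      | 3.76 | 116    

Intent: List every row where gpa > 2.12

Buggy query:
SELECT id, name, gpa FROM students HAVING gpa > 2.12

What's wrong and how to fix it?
Bug: HAVING filters the output of aggregation, but this query has no GROUP BY and no aggregate functions, so SQLite rejects it (HAVING clause on a non-aggregate query); the condition here is per row

Fix: Use WHERE for row-level filtering

Corrected query:
SELECT id, name, gpa FROM students WHERE gpa > 2.12

Result:
id | name | gpa 
---+------+-----
1  | Jack | 2.52
4  | Kate | 2.33
5  | Liam | 2.44
6  | Liam | 2.91
7  | Eve  | 3.76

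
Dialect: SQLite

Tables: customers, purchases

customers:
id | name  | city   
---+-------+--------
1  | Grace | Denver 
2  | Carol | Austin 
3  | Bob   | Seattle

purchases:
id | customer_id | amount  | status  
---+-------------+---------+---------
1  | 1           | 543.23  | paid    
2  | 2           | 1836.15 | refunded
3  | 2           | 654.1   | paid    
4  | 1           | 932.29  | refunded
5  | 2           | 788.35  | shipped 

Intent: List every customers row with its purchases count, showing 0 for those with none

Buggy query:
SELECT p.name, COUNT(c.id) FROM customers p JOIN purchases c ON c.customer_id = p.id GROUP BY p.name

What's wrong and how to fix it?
Bug: An inner join excludes parents with zero children

Fix: Use LEFT JOIN so parents without children still appear (COUNT(c.id) gives 0)

Corrected query:
SELECT p.name, COUNT(c.id) FROM customers p LEFT JOIN purchases c ON c.customer_id = p.id GROUP BY p.name

Result:
name  | COUNT(c.id)
------+------------
Bob   | 0          
Carol | 3          
Grace | 2          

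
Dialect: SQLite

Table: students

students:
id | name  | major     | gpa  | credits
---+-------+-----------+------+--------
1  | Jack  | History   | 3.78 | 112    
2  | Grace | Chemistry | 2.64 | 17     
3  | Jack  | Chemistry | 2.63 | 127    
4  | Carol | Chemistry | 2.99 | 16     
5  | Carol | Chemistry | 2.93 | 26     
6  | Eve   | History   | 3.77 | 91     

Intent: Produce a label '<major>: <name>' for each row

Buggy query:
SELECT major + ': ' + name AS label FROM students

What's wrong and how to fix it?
Bug: SQLite uses || for string concatenation; + coerces text to numbers (yielding 0)

Fix: Use the || operator for string concatenation

Corrected query:
SELECT major || ': ' || name AS label FROM students

Result:
label           
----------------
History: Jack   
Chemistry: Grace
Chemistry: Jack 
Chemistry: Carol
Chemistry: Carol
History: Eve    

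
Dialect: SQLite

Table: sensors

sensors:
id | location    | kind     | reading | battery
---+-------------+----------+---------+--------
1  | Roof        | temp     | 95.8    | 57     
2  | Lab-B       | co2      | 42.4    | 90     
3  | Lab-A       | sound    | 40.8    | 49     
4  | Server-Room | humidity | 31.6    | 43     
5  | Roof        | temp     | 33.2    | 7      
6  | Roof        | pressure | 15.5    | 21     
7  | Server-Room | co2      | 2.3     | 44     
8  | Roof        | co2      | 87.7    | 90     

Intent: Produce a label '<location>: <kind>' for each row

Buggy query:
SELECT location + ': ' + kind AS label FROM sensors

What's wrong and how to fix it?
Bug: '+' is numeric addition; on text columns SQLite converts them to 0 instead of concatenating

Fix: Use the || operator for string concatenation

Corrected query:
SELECT location || ': ' || kind AS label FROM sensors

Result:
label                
---------------------
Roof: temp           
Lab-B: co2           
Lab-A: sound         
Server-Room: humidity
Roof: temp           
Roof: pressure       
Server-Room: co2     
Roof: co2            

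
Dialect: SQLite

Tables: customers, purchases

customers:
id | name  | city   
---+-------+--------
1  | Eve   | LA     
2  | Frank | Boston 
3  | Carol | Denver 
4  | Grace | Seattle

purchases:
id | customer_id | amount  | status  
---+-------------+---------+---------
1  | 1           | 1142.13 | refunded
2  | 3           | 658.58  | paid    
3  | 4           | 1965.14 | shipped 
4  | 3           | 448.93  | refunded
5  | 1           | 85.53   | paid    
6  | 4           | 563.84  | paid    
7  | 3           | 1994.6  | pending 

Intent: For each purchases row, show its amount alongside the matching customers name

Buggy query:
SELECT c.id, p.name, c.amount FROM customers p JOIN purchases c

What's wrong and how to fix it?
Bug: Missing join condition: each purchases row is matched to all customers rows instead of just its own

Fix: Add ON c.customer_id = p.id to the JOIN

Corrected query:
SELECT c.id, p.name, c.amount FROM customers p JOIN purchases c ON c.customer_id = p.id

Result:
id | name  | amount 
---+-------+--------
1  | Eve   | 1142.13
2  | Carol | 658.58 
3  | Grace | 1965.14
4  | Carol | 448.93 
5  | Eve   | 85.53  
6  | Grace | 563.84 
7  | Carol | 1994.6 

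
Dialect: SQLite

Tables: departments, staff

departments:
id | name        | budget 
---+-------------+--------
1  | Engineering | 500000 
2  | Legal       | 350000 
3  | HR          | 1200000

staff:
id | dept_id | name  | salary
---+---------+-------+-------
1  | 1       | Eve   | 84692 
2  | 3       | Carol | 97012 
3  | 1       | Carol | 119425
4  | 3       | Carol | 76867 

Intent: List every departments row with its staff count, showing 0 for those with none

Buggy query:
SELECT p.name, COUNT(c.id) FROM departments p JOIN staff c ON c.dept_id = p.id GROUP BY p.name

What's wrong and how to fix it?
Bug: An inner join excludes parents with zero children

Fix: Switch to LEFT JOIN to retain unmatched parent rows

Corrected query:
SELECT p.name, COUNT(c.id) FROM departments p LEFT JOIN staff c ON c.dept_id = p.id GROUP BY p.name

Result:
name        | COUNT(c.id)
------------+------------
Engineering | 2          
HR          | 2          
Legal       | 0          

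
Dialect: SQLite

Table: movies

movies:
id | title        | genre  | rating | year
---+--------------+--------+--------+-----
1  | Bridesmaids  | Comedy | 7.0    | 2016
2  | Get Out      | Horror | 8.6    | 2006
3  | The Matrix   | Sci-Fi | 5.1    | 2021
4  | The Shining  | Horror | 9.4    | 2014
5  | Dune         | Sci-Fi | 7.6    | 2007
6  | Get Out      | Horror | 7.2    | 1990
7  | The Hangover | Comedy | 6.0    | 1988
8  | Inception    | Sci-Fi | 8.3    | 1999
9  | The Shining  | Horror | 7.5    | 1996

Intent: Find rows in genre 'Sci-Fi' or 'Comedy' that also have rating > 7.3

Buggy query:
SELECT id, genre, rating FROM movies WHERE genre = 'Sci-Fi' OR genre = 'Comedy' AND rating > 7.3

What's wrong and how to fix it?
Bug: Without parentheses, AND is evaluated before OR, so the rating filter only applies to the 'Comedy' branch

Fix: Group the OR with parentheses (or use IN), then AND the threshold

Corrected query:
SELECT id, genre, rating FROM movies WHERE (genre = 'Sci-Fi' OR genre = 'Comedy') AND rating > 7.3

Result:
id | genre  | rating
---+--------+-------
5  | Sci-Fi | 7.6   
8  | Sci-Fi | 8.3   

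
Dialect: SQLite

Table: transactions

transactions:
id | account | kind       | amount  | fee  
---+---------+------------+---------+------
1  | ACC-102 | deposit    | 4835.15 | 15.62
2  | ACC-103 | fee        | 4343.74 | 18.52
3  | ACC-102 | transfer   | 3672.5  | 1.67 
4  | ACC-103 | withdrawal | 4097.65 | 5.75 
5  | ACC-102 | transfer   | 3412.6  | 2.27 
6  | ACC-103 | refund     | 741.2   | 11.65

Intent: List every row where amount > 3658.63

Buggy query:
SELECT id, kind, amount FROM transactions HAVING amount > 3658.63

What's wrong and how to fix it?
Bug: HAVING filters the output of aggregation, but this query has no GROUP BY and no aggregate functions, so SQLite rejects it (HAVING clause on a non-aggregate query); the condition here is per row

Fix: Replace HAVING with WHERE since the condition applies to individual rows

Corrected query:
SELECT id, kind, amount FROM transactions WHERE amount > 3658.63

Result:
id | kind       | amount 
---+------------+--------
1  | deposit    | 4835.15
2  | fee        | 4343.74
3  | transfer   | 3672.5 
4  | withdrawal | 4097.65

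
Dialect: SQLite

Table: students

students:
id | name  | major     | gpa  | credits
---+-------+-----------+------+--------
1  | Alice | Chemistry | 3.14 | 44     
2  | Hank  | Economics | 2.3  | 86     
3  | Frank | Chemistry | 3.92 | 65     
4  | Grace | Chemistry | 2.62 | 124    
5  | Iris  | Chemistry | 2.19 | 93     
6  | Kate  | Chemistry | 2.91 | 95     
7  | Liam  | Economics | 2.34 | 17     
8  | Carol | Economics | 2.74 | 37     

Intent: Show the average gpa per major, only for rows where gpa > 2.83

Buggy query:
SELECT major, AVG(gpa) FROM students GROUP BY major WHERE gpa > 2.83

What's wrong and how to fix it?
Bug: WHERE cannot follow GROUP BY

Fix: Place WHERE between FROM and GROUP BY

Corrected query:
SELECT major, AVG(gpa) FROM students WHERE gpa > 2.83 GROUP BY major

Result:
major     | AVG(gpa)
----------+---------
Chemistry | 3.323333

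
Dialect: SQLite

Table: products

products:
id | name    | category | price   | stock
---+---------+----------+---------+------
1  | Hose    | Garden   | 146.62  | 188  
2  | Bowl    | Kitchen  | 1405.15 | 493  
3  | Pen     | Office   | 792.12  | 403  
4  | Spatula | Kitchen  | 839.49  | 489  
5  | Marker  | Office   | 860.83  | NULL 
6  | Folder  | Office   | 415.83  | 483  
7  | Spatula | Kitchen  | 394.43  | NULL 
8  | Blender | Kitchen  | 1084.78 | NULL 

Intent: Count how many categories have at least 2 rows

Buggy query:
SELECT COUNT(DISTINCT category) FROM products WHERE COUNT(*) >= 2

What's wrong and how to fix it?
Bug: WHERE filters individual rows, not groups, so a group-level COUNT is invalid there

Fix: Group first with HAVING COUNT(*) >= 2, then COUNT the resulting groups

Corrected query:
SELECT COUNT(*) FROM (SELECT category FROM products GROUP BY category HAVING COUNT(*) >= 2)

Result:
COUNT(*)
--------
2       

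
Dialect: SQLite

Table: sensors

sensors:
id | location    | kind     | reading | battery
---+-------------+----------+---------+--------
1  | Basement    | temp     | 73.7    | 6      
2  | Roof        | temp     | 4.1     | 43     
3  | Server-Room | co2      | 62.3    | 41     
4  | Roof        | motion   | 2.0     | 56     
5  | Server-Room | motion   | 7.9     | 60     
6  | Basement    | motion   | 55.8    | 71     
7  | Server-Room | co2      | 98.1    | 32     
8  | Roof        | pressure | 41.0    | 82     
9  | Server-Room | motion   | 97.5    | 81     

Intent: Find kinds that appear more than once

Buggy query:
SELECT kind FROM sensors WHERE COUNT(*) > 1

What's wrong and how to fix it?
Bug: WHERE can't reference COUNT(*); aggregates are computed after WHERE

Fix: GROUP BY kind, then filter groups with HAVING COUNT(*) > 1

Corrected query:
SELECT kind FROM sensors GROUP BY kind HAVING COUNT(*) > 1

Result:
kind  
------
co2   
motion
temp  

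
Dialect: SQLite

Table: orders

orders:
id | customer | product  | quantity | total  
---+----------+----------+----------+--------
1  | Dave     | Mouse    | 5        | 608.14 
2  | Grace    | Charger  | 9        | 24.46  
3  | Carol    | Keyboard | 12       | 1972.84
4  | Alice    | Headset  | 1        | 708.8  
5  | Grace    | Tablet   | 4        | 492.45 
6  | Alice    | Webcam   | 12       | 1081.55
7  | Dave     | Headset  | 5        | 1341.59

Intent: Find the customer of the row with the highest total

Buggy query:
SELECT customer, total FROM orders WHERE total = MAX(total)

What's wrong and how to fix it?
Bug: MAX(total) is an aggregate and cannot be used directly in WHERE

Fix: Wrap MAX in a scalar subquery so WHERE compares against a single value

Corrected query:
SELECT customer, total FROM orders WHERE total = (SELECT MAX(total) FROM orders)

Result:
customer | total  
---------+--------
Carol    | 1972.84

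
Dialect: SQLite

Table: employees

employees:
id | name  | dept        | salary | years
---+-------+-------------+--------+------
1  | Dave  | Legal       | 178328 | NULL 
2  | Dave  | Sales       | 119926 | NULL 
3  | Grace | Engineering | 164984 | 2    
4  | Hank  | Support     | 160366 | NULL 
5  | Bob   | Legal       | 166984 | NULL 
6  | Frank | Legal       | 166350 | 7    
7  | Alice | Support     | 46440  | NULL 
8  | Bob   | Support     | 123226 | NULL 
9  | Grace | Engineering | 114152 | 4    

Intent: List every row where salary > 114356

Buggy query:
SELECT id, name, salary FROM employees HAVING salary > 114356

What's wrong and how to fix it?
Bug: This is a non-aggregate query (no GROUP BY, no aggregates), so in SQLite the HAVING clause is invalid here; a row-level condition belongs in WHERE

Fix: Use WHERE for row-level filtering

Corrected query:
SELECT id, name, salary FROM employees WHERE salary > 114356

Result:
id | name  | salary
---+-------+-------
1  | Dave  | 178328
2  | Dave  | 119926
3  | Grace | 164984
4  | Hank  | 160366
5  | Bob   | 166984
6  | Frank | 166350
8  | Bob   | 123226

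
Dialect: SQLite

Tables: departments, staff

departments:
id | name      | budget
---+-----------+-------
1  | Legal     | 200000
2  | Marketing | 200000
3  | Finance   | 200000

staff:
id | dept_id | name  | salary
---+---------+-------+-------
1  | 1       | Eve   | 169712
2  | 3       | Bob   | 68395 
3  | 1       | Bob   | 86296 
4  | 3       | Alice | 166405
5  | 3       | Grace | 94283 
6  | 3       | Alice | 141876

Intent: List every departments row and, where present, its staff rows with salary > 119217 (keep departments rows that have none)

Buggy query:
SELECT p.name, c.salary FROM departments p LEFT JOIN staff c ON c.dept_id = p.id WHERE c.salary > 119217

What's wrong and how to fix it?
Bug: Filtering c.salary in WHERE discards the NULL rows produced by LEFT JOIN, turning it into an inner join

Fix: Put 'c.salary > 119217' in the JOIN's ON clause instead of WHERE

Corrected query:
SELECT p.name, c.salary FROM departments p LEFT JOIN staff c ON c.dept_id = p.id AND c.salary > 119217

Result:
name      | salary
----------+-------
Legal     | 169712
Marketing | NULL  
Finance   | 141876
Finance   | 166405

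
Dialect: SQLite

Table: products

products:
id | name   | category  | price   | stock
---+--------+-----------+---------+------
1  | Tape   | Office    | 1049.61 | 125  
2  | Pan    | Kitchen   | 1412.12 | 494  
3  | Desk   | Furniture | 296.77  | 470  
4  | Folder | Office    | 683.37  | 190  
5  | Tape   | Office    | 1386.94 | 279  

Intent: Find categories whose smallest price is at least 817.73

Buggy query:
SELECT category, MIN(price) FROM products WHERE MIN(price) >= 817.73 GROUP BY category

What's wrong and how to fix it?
Bug: Aggregates like MIN are computed per group after WHERE runs

Fix: Use HAVING for the per-group MIN condition

Corrected query:
SELECT category, MIN(price) FROM products GROUP BY category HAVING MIN(price) >= 817.73

Result:
category | MIN(price)
---------+-----------
Kitchen  | 1412.12   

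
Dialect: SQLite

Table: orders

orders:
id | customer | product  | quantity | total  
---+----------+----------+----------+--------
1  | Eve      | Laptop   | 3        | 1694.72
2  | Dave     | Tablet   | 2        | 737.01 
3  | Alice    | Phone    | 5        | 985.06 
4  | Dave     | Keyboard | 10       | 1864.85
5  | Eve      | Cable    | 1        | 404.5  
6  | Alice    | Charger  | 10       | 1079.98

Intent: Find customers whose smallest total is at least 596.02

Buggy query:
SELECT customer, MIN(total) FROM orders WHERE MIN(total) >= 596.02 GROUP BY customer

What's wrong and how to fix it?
Bug: Aggregates like MIN are computed per group after WHERE runs

Fix: Replace WHERE with HAVING after the GROUP BY

Corrected query:
SELECT customer, MIN(total) FROM orders GROUP BY customer HAVING MIN(total) >= 596.02

Result:
customer | MIN(total)
---------+-----------
Alice    | 985.06    
Dave     | 737.01    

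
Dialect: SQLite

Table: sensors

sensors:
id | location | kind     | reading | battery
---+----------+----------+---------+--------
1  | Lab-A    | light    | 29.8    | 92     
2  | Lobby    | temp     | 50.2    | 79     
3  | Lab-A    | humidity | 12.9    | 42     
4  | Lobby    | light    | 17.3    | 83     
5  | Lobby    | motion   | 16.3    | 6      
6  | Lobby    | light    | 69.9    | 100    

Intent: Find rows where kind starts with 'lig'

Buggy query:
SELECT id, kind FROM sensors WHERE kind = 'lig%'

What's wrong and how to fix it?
Bug: Wildcards only work with LIKE; '=' treats '%' as a literal character

Fix: Replace '=' with LIKE so 'lig%' is treated as a pattern

Corrected query:
SELECT id, kind FROM sensors WHERE kind LIKE 'lig%'

Result:
id | kind 
---+------
1  | light
4  | light
6  | light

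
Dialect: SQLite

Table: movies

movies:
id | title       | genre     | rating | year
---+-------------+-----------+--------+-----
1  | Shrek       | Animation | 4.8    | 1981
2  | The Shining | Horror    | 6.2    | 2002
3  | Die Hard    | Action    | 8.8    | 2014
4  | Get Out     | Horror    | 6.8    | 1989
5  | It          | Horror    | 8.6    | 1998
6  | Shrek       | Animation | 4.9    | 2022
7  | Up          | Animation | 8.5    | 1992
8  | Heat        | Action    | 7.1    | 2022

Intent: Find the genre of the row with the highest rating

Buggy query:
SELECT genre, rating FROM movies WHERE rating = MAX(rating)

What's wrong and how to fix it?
Bug: MAX(rating) is an aggregate and cannot be used directly in WHERE

Fix: Wrap MAX in a scalar subquery so WHERE compares against a single value

Corrected query:
SELECT genre, rating FROM movies WHERE rating = (SELECT MAX(rating) FROM movies)

Result:
genre  | rating
-------+-------
Action | 8.8   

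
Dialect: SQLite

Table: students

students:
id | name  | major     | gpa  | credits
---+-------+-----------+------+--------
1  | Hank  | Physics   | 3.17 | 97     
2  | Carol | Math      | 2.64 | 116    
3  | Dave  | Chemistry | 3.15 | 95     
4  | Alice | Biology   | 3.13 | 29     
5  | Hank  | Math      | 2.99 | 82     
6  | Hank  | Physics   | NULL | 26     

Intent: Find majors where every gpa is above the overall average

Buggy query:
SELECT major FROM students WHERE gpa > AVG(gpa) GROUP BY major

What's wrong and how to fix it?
Bug: AVG() is an aggregate; it can't sit directly in WHERE

Fix: Compute the overall average in a scalar subquery and compare each group's MIN against it in HAVING

Corrected query:
SELECT major FROM students GROUP BY major HAVING MIN(gpa) > (SELECT AVG(gpa) FROM students)

Result:
major    
---------
Biology  
Chemistry
Physics  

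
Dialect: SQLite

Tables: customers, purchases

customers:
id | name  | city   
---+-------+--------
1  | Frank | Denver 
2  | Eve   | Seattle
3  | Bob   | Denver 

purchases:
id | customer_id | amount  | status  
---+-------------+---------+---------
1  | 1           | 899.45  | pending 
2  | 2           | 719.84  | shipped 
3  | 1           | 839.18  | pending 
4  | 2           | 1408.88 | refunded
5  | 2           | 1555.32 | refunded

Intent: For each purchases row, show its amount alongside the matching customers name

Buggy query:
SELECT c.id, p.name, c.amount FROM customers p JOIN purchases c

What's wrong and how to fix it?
Bug: Missing join condition: each purchases row is matched to all customers rows instead of just its own

Fix: Add ON c.customer_id = p.id to the JOIN

Corrected query:
SELECT c.id, p.name, c.amount FROM customers p JOIN purchases c ON c.customer_id = p.id

Result:
id | name  | amount 
---+-------+--------
1  | Frank | 899.45 
2  | Eve   | 719.84 
3  | Frank | 839.18 
4  | Eve   | 1408.88
5  | Eve   | 1555.32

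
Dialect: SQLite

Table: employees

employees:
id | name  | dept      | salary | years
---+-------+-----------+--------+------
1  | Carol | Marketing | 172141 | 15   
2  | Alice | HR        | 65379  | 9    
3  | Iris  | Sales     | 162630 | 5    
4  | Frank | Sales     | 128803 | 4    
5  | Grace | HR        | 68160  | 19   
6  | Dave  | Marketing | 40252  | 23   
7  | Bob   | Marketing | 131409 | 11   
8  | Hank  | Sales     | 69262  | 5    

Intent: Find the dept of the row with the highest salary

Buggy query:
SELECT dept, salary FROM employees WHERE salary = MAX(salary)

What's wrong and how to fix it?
Bug: MAX(salary) is an aggregate and cannot be used directly in WHERE

Fix: Wrap MAX in a scalar subquery so WHERE compares against a single value

Corrected query:
SELECT dept, salary FROM employees WHERE salary = (SELECT MAX(salary) FROM employees)

Result:
dept      | salary
----------+-------
Marketing | 172141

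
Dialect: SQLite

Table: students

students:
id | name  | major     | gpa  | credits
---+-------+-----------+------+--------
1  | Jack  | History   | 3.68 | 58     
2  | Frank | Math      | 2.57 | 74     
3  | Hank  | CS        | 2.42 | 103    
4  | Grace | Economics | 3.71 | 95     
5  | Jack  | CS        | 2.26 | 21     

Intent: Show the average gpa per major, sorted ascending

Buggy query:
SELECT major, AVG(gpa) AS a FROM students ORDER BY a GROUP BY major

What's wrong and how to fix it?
Bug: GROUP BY must precede ORDER BY

Fix: Move ORDER BY to the end, after GROUP BY

Corrected query:
SELECT major, AVG(gpa) AS a FROM students GROUP BY major ORDER BY a

Result:
major     | a   
----------+-----
CS        | 2.34
Math      | 2.57
History   | 3.68
Economics | 3.71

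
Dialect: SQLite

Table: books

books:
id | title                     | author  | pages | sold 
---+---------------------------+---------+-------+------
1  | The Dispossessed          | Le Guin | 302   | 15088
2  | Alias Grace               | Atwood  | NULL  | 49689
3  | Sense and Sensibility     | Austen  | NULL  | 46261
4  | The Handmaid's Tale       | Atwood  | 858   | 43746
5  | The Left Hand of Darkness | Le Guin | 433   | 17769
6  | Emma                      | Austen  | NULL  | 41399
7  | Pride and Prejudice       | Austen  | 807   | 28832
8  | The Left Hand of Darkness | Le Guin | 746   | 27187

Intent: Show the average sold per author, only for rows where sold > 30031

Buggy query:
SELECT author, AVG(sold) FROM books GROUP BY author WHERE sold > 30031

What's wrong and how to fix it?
Bug: Row-level WHERE must come before GROUP BY in the clause order

Fix: Place WHERE between FROM and GROUP BY

Corrected query:
SELECT author, AVG(sold) FROM books WHERE sold > 30031 GROUP BY author

Result:
author | AVG(sold)
-------+----------
Atwood | 46717.5  
Austen | 43830    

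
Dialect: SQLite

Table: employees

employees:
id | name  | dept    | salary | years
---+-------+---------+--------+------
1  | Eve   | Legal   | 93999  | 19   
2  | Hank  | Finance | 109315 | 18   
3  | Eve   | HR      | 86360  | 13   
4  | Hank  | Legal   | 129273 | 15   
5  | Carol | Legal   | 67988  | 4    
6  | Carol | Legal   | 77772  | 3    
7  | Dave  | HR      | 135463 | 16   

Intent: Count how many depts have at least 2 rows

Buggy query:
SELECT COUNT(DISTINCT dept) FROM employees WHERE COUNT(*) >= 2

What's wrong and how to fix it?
Bug: WHERE filters individual rows, not groups, so a group-level COUNT is invalid there

Fix: Group first with HAVING COUNT(*) >= 2, then COUNT the resulting groups

Corrected query:
SELECT COUNT(*) FROM (SELECT dept FROM employees GROUP BY dept HAVING COUNT(*) >= 2)

Result:
COUNT(*)
--------
2       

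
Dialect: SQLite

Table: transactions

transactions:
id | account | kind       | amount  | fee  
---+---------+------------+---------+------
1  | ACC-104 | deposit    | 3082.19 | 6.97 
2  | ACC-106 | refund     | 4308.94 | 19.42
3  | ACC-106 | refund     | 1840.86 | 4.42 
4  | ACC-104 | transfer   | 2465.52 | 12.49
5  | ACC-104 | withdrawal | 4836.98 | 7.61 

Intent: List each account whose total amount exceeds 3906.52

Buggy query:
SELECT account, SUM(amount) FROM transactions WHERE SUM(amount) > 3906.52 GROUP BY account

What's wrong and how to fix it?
Bug: SUM(amount) is an aggregate, but WHERE filters rows before aggregation

Fix: Use HAVING (which filters groups after aggregation) instead of WHERE

Corrected query:
SELECT account, SUM(amount) FROM transactions GROUP BY account HAVING SUM(amount) > 3906.52

Result:
account | SUM(amount)
--------+------------
ACC-104 | 10384.69   
ACC-106 | 6149.8     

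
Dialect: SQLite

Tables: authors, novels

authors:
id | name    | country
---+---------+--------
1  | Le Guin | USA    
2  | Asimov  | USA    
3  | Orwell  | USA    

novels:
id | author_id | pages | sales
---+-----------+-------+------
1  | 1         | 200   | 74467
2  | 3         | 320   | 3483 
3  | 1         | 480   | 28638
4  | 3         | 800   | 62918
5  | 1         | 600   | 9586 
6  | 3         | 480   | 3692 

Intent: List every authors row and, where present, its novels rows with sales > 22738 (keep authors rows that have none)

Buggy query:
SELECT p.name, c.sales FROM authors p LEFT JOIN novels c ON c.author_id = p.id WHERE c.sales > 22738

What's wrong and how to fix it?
Bug: A WHERE condition on the right-hand table after LEFT JOIN drops unmatched parents

Fix: Move the right-table condition into the ON clause so unmatched parents are kept

Corrected query:
SELECT p.name, c.sales FROM authors p LEFT JOIN novels c ON c.author_id = p.id AND c.sales > 22738

Result:
name    | sales
--------+------
Le Guin | 28638
Le Guin | 74467
Asimov  | NULL 
Orwell  | 62918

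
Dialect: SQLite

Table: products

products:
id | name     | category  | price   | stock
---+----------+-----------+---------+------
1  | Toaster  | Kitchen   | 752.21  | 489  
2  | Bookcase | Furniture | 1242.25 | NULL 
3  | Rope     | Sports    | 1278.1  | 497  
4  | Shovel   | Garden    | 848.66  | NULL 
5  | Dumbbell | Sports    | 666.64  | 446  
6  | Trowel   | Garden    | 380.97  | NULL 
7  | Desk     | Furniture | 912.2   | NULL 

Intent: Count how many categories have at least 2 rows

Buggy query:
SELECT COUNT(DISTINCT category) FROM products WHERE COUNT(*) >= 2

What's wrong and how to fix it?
Bug: WHERE filters individual rows, not groups, so a group-level COUNT is invalid there

Fix: Use a subquery that GROUPs and filters with HAVING, then count its rows

Corrected query:
SELECT COUNT(*) FROM (SELECT category FROM products GROUP BY category HAVING COUNT(*) >= 2)

Result:
COUNT(*)
--------
3       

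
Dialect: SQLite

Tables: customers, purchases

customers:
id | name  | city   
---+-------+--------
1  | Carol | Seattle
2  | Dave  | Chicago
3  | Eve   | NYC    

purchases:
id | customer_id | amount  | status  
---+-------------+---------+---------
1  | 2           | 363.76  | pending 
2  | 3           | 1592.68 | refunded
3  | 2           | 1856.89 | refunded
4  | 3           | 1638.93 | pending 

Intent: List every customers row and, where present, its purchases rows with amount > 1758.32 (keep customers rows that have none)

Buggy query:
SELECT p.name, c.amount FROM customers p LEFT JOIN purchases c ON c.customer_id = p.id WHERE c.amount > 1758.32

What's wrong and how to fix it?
Bug: A WHERE condition on the right-hand table after LEFT JOIN drops unmatched parents

Fix: Move the right-table condition into the ON clause so unmatched parents are kept

Corrected query:
SELECT p.name, c.amount FROM customers p LEFT JOIN purchases c ON c.customer_id = p.id AND c.amount > 1758.32

Result:
name  | amount 
------+--------
Carol | NULL   
Dave  | 1856.89
Eve   | NULL   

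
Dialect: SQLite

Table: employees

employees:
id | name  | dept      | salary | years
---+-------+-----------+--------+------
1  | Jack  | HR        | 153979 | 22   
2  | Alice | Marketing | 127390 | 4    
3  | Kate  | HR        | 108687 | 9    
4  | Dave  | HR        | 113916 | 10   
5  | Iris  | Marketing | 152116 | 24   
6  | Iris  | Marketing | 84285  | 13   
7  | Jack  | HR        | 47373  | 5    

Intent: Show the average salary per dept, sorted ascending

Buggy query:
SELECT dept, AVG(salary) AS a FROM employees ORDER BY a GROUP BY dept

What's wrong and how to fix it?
Bug: ORDER BY appears before GROUP BY; SQL clause order requires GROUP BY first

Fix: Reorder: SELECT … FROM … GROUP BY … ORDER BY …

Corrected query:
SELECT dept, AVG(salary) AS a FROM employees GROUP BY dept ORDER BY a

Result:
dept      | a            
----------+--------------
HR        | 105988.75    
Marketing | 121263.666667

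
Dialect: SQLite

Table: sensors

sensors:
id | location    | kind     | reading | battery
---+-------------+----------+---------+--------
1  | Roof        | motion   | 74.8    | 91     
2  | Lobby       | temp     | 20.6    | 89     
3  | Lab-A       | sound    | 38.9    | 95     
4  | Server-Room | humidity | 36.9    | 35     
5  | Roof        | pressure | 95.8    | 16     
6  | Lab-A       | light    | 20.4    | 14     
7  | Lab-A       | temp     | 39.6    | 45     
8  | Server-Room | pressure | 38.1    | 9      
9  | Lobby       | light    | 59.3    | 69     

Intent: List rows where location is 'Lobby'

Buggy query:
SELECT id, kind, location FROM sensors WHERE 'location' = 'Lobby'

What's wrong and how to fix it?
Bug: 'location' in single quotes is a string literal, not the column; the comparison is literal-vs-literal and never true

Fix: Remove the quotes around the column name (or use double quotes for an identifier)

Corrected query:
SELECT id, kind, location FROM sensors WHERE location = 'Lobby'

Result:
id | kind  | location
---+-------+---------
2  | temp  | Lobby   
9  | light | Lobby   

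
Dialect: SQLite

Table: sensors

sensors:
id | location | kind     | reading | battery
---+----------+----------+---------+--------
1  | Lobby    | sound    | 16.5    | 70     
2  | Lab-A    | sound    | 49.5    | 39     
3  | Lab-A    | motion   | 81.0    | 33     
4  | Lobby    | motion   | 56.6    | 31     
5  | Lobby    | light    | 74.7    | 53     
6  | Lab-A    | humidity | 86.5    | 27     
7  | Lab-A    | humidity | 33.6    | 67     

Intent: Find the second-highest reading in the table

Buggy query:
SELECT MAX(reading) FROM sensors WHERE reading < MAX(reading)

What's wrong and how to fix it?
Bug: The inner MAX is an aggregate inside WHERE, which is not allowed

Fix: Put the inner MAX in a scalar subquery

Corrected query:
SELECT MAX(reading) FROM sensors WHERE reading < (SELECT MAX(reading) FROM sensors)

Result:
MAX(reading)
------------
81          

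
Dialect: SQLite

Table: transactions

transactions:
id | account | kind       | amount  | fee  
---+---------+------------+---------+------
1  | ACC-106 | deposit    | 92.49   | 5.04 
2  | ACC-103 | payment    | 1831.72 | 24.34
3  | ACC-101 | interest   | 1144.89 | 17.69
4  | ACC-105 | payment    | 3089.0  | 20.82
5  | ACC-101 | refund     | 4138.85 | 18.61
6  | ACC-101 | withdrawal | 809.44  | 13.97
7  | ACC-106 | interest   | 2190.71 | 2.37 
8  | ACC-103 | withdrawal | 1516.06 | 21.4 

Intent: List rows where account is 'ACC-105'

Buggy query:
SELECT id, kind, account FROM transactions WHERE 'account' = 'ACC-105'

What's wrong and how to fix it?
Bug: Single quotes denote string literals in SQL; the column name is being compared as a constant string

Fix: Reference the column as account without single quotes

Corrected query:
SELECT id, kind, account FROM transactions WHERE account = 'ACC-105'

Result:
id | kind    | account
---+---------+--------
4  | payment | ACC-105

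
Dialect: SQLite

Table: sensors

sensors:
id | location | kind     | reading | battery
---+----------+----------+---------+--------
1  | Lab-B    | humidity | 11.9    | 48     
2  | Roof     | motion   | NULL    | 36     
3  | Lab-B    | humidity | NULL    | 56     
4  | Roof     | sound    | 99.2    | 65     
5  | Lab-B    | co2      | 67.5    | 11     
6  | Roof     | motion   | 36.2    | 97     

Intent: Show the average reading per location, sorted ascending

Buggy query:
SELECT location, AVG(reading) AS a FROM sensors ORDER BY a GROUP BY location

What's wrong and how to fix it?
Bug: GROUP BY must precede ORDER BY

Fix: Reorder: SELECT … FROM … GROUP BY … ORDER BY …

Corrected query:
SELECT location, AVG(reading) AS a FROM sensors GROUP BY location ORDER BY a

Result:
location | a   
---------+-----
Lab-B    | 39.7
Roof     | 67.7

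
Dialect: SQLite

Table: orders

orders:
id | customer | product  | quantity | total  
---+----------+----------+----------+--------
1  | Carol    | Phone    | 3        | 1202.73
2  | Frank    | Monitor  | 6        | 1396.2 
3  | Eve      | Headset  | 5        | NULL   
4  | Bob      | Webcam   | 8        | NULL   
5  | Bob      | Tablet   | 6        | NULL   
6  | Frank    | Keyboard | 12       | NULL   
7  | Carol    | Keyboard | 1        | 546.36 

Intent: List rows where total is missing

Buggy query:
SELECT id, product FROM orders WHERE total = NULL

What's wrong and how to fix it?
Bug: Comparing to NULL with '=' never matches; NULL = NULL is unknown, not true

Fix: Replace '= NULL' with 'IS NULL'

Corrected query:
SELECT id, product FROM orders WHERE total IS NULL

Result:
id | product 
---+---------
3  | Headset 
4  | Webcam  
5  | Tablet  
6  | Keyboard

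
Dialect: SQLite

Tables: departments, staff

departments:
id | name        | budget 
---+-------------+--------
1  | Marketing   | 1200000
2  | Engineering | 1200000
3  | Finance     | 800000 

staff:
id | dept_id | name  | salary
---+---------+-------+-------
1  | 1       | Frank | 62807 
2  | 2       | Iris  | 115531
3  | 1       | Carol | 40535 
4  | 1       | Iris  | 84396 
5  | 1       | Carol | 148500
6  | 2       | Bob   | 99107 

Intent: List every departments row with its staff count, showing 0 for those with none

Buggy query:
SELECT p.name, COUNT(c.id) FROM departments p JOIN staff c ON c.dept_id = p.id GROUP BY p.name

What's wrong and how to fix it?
Bug: An inner join excludes parents with zero children

Fix: Use LEFT JOIN so parents without children still appear (COUNT(c.id) gives 0)

Corrected query:
SELECT p.name, COUNT(c.id) FROM departments p LEFT JOIN staff c ON c.dept_id = p.id GROUP BY p.name

Result:
name        | COUNT(c.id)
------------+------------
Engineering | 2          
Finance     | 0          
Marketing   | 4          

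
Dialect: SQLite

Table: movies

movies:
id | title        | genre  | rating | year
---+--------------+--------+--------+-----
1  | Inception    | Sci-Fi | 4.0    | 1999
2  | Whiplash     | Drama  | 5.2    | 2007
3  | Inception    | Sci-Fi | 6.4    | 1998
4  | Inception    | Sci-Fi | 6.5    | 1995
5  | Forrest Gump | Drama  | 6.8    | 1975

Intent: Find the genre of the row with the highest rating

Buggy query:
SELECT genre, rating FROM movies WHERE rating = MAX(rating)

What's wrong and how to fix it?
Bug: WHERE is evaluated per row; an aggregate over the whole table isn't defined there

Fix: Wrap MAX in a scalar subquery so WHERE compares against a single value

Corrected query:
SELECT genre, rating FROM movies WHERE rating = (SELECT MAX(rating) FROM movies)

Result:
genre | rating
------+-------
Drama | 6.8   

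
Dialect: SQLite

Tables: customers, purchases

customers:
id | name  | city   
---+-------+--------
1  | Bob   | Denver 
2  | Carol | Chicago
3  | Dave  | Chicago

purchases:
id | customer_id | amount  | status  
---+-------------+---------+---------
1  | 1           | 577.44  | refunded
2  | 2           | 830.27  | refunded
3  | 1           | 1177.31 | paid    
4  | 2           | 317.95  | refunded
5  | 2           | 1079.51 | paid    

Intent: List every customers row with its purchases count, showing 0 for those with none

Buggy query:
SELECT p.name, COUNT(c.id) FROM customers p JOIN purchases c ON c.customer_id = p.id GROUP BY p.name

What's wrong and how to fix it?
Bug: INNER JOIN drops customers rows that have no matching purchases rows

Fix: Switch to LEFT JOIN to retain unmatched parent rows

Corrected query:
SELECT p.name, COUNT(c.id) FROM customers p LEFT JOIN purchases c ON c.customer_id = p.id GROUP BY p.name

Result:
name  | COUNT(c.id)
------+------------
Bob   | 2          
Carol | 3          
Dave  | 0          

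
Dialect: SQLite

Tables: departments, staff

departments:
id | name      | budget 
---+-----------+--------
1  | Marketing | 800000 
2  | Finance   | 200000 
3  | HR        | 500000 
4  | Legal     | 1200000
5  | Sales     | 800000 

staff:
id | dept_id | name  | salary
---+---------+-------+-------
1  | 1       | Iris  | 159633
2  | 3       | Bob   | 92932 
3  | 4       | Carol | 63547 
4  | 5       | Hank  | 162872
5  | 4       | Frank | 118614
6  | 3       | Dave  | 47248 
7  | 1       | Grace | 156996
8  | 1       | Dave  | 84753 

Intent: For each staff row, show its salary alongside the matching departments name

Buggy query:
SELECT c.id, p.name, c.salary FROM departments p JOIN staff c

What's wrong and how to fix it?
Bug: JOIN with no ON clause produces a cartesian product; every staff row pairs with every departments row

Fix: Add ON c.dept_id = p.id to the JOIN

Corrected query:
SELECT c.id, p.name, c.salary FROM departments p JOIN staff c ON c.dept_id = p.id

Result:
id | name      | salary
---+-----------+-------
1  | Marketing | 159633
2  | HR        | 92932 
3  | Legal     | 63547 
4  | Sales     | 162872
5  | Legal     | 118614
6  | HR        | 47248 
7  | Marketing | 156996
8  | Marketing | 84753 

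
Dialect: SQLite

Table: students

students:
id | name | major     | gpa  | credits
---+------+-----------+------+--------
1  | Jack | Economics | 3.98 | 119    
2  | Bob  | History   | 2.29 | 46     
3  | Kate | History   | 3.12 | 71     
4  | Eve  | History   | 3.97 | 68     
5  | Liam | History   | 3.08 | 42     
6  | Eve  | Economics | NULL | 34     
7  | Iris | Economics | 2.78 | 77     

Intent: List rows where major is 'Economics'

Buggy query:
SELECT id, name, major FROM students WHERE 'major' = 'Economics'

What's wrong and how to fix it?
Bug: 'major' in single quotes is a string literal, not the column; the comparison is literal-vs-literal and never true

Fix: Reference the column as major without single quotes

Corrected query:
SELECT id, name, major FROM students WHERE major = 'Economics'

Result:
id | name | major    
---+------+----------
1  | Jack | Economics
6  | Eve  | Economics
7  | Iris | Economics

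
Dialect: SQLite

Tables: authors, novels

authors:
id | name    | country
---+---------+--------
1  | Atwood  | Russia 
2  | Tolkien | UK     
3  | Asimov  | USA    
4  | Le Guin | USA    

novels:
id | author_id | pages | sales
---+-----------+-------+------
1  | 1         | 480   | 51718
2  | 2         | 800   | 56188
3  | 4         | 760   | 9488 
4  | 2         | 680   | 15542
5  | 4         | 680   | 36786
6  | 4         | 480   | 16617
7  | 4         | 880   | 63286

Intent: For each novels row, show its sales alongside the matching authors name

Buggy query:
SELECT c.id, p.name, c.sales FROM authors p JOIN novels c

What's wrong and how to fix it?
Bug: JOIN with no ON clause produces a cartesian product; every novels row pairs with every authors row

Fix: Add ON c.author_id = p.id to the JOIN

Corrected query:
SELECT c.id, p.name, c.sales FROM authors p JOIN novels c ON c.author_id = p.id

Result:
id | name    | sales
---+---------+------
1  | Atwood  | 51718
2  | Tolkien | 56188
3  | Le Guin | 9488 
4  | Tolkien | 15542
5  | Le Guin | 36786
6  | Le Guin | 16617
7  | Le Guin | 63286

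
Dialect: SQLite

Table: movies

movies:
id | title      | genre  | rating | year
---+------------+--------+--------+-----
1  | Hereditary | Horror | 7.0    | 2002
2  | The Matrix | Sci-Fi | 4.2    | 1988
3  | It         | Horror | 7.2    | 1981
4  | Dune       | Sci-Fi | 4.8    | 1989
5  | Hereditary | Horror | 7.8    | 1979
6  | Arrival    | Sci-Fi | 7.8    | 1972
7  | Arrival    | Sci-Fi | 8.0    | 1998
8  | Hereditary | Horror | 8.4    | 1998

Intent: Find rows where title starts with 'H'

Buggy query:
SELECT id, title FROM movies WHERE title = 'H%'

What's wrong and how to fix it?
Bug: '=' compares the literal string including the % character; pattern matching needs LIKE

Fix: Use LIKE for wildcard pattern matching

Corrected query:
SELECT id, title FROM movies WHERE title LIKE 'H%'

Result:
id | title     
---+-----------
1  | Hereditary
5  | Hereditary
8  | Hereditary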